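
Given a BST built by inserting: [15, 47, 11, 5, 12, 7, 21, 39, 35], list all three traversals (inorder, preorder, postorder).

Tree insertion order: [15, 47, 11, 5, 12, 7, 21, 39, 35]
Tree (level-order array): [15, 11, 47, 5, 12, 21, None, None, 7, None, None, None, 39, None, None, 35]
Inorder (L, root, R): [5, 7, 11, 12, 15, 21, 35, 39, 47]
Preorder (root, L, R): [15, 11, 5, 7, 12, 47, 21, 39, 35]
Postorder (L, R, root): [7, 5, 12, 11, 35, 39, 21, 47, 15]


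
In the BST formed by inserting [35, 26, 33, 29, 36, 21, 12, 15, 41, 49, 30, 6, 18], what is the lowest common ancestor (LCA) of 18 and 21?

Tree insertion order: [35, 26, 33, 29, 36, 21, 12, 15, 41, 49, 30, 6, 18]
Tree (level-order array): [35, 26, 36, 21, 33, None, 41, 12, None, 29, None, None, 49, 6, 15, None, 30, None, None, None, None, None, 18]
In a BST, the LCA of p=18, q=21 is the first node v on the
root-to-leaf path with p <= v <= q (go left if both < v, right if both > v).
Walk from root:
  at 35: both 18 and 21 < 35, go left
  at 26: both 18 and 21 < 26, go left
  at 21: 18 <= 21 <= 21, this is the LCA
LCA = 21


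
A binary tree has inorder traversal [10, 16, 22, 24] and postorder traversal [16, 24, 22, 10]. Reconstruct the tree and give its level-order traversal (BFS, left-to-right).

Inorder:   [10, 16, 22, 24]
Postorder: [16, 24, 22, 10]
Algorithm: postorder visits root last, so walk postorder right-to-left;
each value is the root of the current inorder slice — split it at that
value, recurse on the right subtree first, then the left.
Recursive splits:
  root=10; inorder splits into left=[], right=[16, 22, 24]
  root=22; inorder splits into left=[16], right=[24]
  root=24; inorder splits into left=[], right=[]
  root=16; inorder splits into left=[], right=[]
Reconstructed level-order: [10, 22, 16, 24]


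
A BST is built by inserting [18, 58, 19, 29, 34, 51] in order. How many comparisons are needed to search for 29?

Search path for 29: 18 -> 58 -> 19 -> 29
Found: True
Comparisons: 4


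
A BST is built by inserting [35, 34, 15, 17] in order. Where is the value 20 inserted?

Starting tree (level order): [35, 34, None, 15, None, None, 17]
Insertion path: 35 -> 34 -> 15 -> 17
Result: insert 20 as right child of 17
Final tree (level order): [35, 34, None, 15, None, None, 17, None, 20]


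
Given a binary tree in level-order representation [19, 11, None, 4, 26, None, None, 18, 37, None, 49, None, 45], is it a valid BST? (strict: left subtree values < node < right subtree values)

Level-order array: [19, 11, None, 4, 26, None, None, 18, 37, None, 49, None, 45]
Validate using subtree bounds (lo, hi): at each node, require lo < value < hi,
then recurse left with hi=value and right with lo=value.
Preorder trace (stopping at first violation):
  at node 19 with bounds (-inf, +inf): OK
  at node 11 with bounds (-inf, 19): OK
  at node 4 with bounds (-inf, 11): OK
  at node 26 with bounds (11, 19): VIOLATION
Node 26 violates its bound: not (11 < 26 < 19).
Result: Not a valid BST


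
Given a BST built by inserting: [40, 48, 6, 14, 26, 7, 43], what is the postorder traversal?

Tree insertion order: [40, 48, 6, 14, 26, 7, 43]
Tree (level-order array): [40, 6, 48, None, 14, 43, None, 7, 26]
Postorder traversal: [7, 26, 14, 6, 43, 48, 40]


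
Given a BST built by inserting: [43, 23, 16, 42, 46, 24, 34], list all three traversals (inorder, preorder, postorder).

Tree insertion order: [43, 23, 16, 42, 46, 24, 34]
Tree (level-order array): [43, 23, 46, 16, 42, None, None, None, None, 24, None, None, 34]
Inorder (L, root, R): [16, 23, 24, 34, 42, 43, 46]
Preorder (root, L, R): [43, 23, 16, 42, 24, 34, 46]
Postorder (L, R, root): [16, 34, 24, 42, 23, 46, 43]


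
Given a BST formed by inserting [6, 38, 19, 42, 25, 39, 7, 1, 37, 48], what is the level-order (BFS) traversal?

Tree insertion order: [6, 38, 19, 42, 25, 39, 7, 1, 37, 48]
Tree (level-order array): [6, 1, 38, None, None, 19, 42, 7, 25, 39, 48, None, None, None, 37]
BFS from the root, enqueuing left then right child of each popped node:
  queue [6] -> pop 6, enqueue [1, 38], visited so far: [6]
  queue [1, 38] -> pop 1, enqueue [none], visited so far: [6, 1]
  queue [38] -> pop 38, enqueue [19, 42], visited so far: [6, 1, 38]
  queue [19, 42] -> pop 19, enqueue [7, 25], visited so far: [6, 1, 38, 19]
  queue [42, 7, 25] -> pop 42, enqueue [39, 48], visited so far: [6, 1, 38, 19, 42]
  queue [7, 25, 39, 48] -> pop 7, enqueue [none], visited so far: [6, 1, 38, 19, 42, 7]
  queue [25, 39, 48] -> pop 25, enqueue [37], visited so far: [6, 1, 38, 19, 42, 7, 25]
  queue [39, 48, 37] -> pop 39, enqueue [none], visited so far: [6, 1, 38, 19, 42, 7, 25, 39]
  queue [48, 37] -> pop 48, enqueue [none], visited so far: [6, 1, 38, 19, 42, 7, 25, 39, 48]
  queue [37] -> pop 37, enqueue [none], visited so far: [6, 1, 38, 19, 42, 7, 25, 39, 48, 37]
Result: [6, 1, 38, 19, 42, 7, 25, 39, 48, 37]


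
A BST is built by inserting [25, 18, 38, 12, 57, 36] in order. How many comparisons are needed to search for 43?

Search path for 43: 25 -> 38 -> 57
Found: False
Comparisons: 3


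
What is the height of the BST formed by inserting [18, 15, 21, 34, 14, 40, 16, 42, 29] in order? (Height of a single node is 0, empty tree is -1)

Insertion order: [18, 15, 21, 34, 14, 40, 16, 42, 29]
Tree (level-order array): [18, 15, 21, 14, 16, None, 34, None, None, None, None, 29, 40, None, None, None, 42]
Compute height bottom-up (empty subtree = -1):
  height(14) = 1 + max(-1, -1) = 0
  height(16) = 1 + max(-1, -1) = 0
  height(15) = 1 + max(0, 0) = 1
  height(29) = 1 + max(-1, -1) = 0
  height(42) = 1 + max(-1, -1) = 0
  height(40) = 1 + max(-1, 0) = 1
  height(34) = 1 + max(0, 1) = 2
  height(21) = 1 + max(-1, 2) = 3
  height(18) = 1 + max(1, 3) = 4
Height = 4


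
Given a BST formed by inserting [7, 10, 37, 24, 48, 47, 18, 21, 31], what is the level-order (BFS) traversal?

Tree insertion order: [7, 10, 37, 24, 48, 47, 18, 21, 31]
Tree (level-order array): [7, None, 10, None, 37, 24, 48, 18, 31, 47, None, None, 21]
BFS from the root, enqueuing left then right child of each popped node:
  queue [7] -> pop 7, enqueue [10], visited so far: [7]
  queue [10] -> pop 10, enqueue [37], visited so far: [7, 10]
  queue [37] -> pop 37, enqueue [24, 48], visited so far: [7, 10, 37]
  queue [24, 48] -> pop 24, enqueue [18, 31], visited so far: [7, 10, 37, 24]
  queue [48, 18, 31] -> pop 48, enqueue [47], visited so far: [7, 10, 37, 24, 48]
  queue [18, 31, 47] -> pop 18, enqueue [21], visited so far: [7, 10, 37, 24, 48, 18]
  queue [31, 47, 21] -> pop 31, enqueue [none], visited so far: [7, 10, 37, 24, 48, 18, 31]
  queue [47, 21] -> pop 47, enqueue [none], visited so far: [7, 10, 37, 24, 48, 18, 31, 47]
  queue [21] -> pop 21, enqueue [none], visited so far: [7, 10, 37, 24, 48, 18, 31, 47, 21]
Result: [7, 10, 37, 24, 48, 18, 31, 47, 21]


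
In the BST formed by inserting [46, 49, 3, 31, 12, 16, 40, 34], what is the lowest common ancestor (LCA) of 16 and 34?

Tree insertion order: [46, 49, 3, 31, 12, 16, 40, 34]
Tree (level-order array): [46, 3, 49, None, 31, None, None, 12, 40, None, 16, 34]
In a BST, the LCA of p=16, q=34 is the first node v on the
root-to-leaf path with p <= v <= q (go left if both < v, right if both > v).
Walk from root:
  at 46: both 16 and 34 < 46, go left
  at 3: both 16 and 34 > 3, go right
  at 31: 16 <= 31 <= 34, this is the LCA
LCA = 31


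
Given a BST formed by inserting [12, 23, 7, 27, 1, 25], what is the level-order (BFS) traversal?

Tree insertion order: [12, 23, 7, 27, 1, 25]
Tree (level-order array): [12, 7, 23, 1, None, None, 27, None, None, 25]
BFS from the root, enqueuing left then right child of each popped node:
  queue [12] -> pop 12, enqueue [7, 23], visited so far: [12]
  queue [7, 23] -> pop 7, enqueue [1], visited so far: [12, 7]
  queue [23, 1] -> pop 23, enqueue [27], visited so far: [12, 7, 23]
  queue [1, 27] -> pop 1, enqueue [none], visited so far: [12, 7, 23, 1]
  queue [27] -> pop 27, enqueue [25], visited so far: [12, 7, 23, 1, 27]
  queue [25] -> pop 25, enqueue [none], visited so far: [12, 7, 23, 1, 27, 25]
Result: [12, 7, 23, 1, 27, 25]


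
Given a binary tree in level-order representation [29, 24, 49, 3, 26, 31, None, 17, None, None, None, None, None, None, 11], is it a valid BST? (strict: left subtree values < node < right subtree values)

Level-order array: [29, 24, 49, 3, 26, 31, None, 17, None, None, None, None, None, None, 11]
Validate using subtree bounds (lo, hi): at each node, require lo < value < hi,
then recurse left with hi=value and right with lo=value.
Preorder trace (stopping at first violation):
  at node 29 with bounds (-inf, +inf): OK
  at node 24 with bounds (-inf, 29): OK
  at node 3 with bounds (-inf, 24): OK
  at node 17 with bounds (-inf, 3): VIOLATION
Node 17 violates its bound: not (-inf < 17 < 3).
Result: Not a valid BST


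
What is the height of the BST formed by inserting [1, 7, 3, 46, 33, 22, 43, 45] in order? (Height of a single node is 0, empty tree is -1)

Insertion order: [1, 7, 3, 46, 33, 22, 43, 45]
Tree (level-order array): [1, None, 7, 3, 46, None, None, 33, None, 22, 43, None, None, None, 45]
Compute height bottom-up (empty subtree = -1):
  height(3) = 1 + max(-1, -1) = 0
  height(22) = 1 + max(-1, -1) = 0
  height(45) = 1 + max(-1, -1) = 0
  height(43) = 1 + max(-1, 0) = 1
  height(33) = 1 + max(0, 1) = 2
  height(46) = 1 + max(2, -1) = 3
  height(7) = 1 + max(0, 3) = 4
  height(1) = 1 + max(-1, 4) = 5
Height = 5


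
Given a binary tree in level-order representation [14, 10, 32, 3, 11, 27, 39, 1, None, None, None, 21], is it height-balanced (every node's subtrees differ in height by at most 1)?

Tree (level-order array): [14, 10, 32, 3, 11, 27, 39, 1, None, None, None, 21]
Definition: a tree is height-balanced if, at every node, |h(left) - h(right)| <= 1 (empty subtree has height -1).
Bottom-up per-node check:
  node 1: h_left=-1, h_right=-1, diff=0 [OK], height=0
  node 3: h_left=0, h_right=-1, diff=1 [OK], height=1
  node 11: h_left=-1, h_right=-1, diff=0 [OK], height=0
  node 10: h_left=1, h_right=0, diff=1 [OK], height=2
  node 21: h_left=-1, h_right=-1, diff=0 [OK], height=0
  node 27: h_left=0, h_right=-1, diff=1 [OK], height=1
  node 39: h_left=-1, h_right=-1, diff=0 [OK], height=0
  node 32: h_left=1, h_right=0, diff=1 [OK], height=2
  node 14: h_left=2, h_right=2, diff=0 [OK], height=3
All nodes satisfy the balance condition.
Result: Balanced


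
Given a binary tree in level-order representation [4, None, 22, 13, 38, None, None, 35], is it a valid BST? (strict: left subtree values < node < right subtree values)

Level-order array: [4, None, 22, 13, 38, None, None, 35]
Validate using subtree bounds (lo, hi): at each node, require lo < value < hi,
then recurse left with hi=value and right with lo=value.
Preorder trace (stopping at first violation):
  at node 4 with bounds (-inf, +inf): OK
  at node 22 with bounds (4, +inf): OK
  at node 13 with bounds (4, 22): OK
  at node 38 with bounds (22, +inf): OK
  at node 35 with bounds (22, 38): OK
No violation found at any node.
Result: Valid BST


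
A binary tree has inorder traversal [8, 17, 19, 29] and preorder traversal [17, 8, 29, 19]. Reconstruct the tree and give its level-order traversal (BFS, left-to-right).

Inorder:  [8, 17, 19, 29]
Preorder: [17, 8, 29, 19]
Algorithm: preorder visits root first, so consume preorder in order;
for each root, split the current inorder slice at that value into
left-subtree inorder and right-subtree inorder, then recurse.
Recursive splits:
  root=17; inorder splits into left=[8], right=[19, 29]
  root=8; inorder splits into left=[], right=[]
  root=29; inorder splits into left=[19], right=[]
  root=19; inorder splits into left=[], right=[]
Reconstructed level-order: [17, 8, 29, 19]


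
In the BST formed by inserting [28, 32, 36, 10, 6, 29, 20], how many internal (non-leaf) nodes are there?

Tree built from: [28, 32, 36, 10, 6, 29, 20]
Tree (level-order array): [28, 10, 32, 6, 20, 29, 36]
Rule: An internal node has at least one child.
Per-node child counts:
  node 28: 2 child(ren)
  node 10: 2 child(ren)
  node 6: 0 child(ren)
  node 20: 0 child(ren)
  node 32: 2 child(ren)
  node 29: 0 child(ren)
  node 36: 0 child(ren)
Matching nodes: [28, 10, 32]
Count of internal (non-leaf) nodes: 3


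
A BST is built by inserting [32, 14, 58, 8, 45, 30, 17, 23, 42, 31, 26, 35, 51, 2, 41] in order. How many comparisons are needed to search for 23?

Search path for 23: 32 -> 14 -> 30 -> 17 -> 23
Found: True
Comparisons: 5


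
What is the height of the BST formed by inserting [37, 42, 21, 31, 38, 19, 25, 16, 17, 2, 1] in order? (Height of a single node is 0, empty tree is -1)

Insertion order: [37, 42, 21, 31, 38, 19, 25, 16, 17, 2, 1]
Tree (level-order array): [37, 21, 42, 19, 31, 38, None, 16, None, 25, None, None, None, 2, 17, None, None, 1]
Compute height bottom-up (empty subtree = -1):
  height(1) = 1 + max(-1, -1) = 0
  height(2) = 1 + max(0, -1) = 1
  height(17) = 1 + max(-1, -1) = 0
  height(16) = 1 + max(1, 0) = 2
  height(19) = 1 + max(2, -1) = 3
  height(25) = 1 + max(-1, -1) = 0
  height(31) = 1 + max(0, -1) = 1
  height(21) = 1 + max(3, 1) = 4
  height(38) = 1 + max(-1, -1) = 0
  height(42) = 1 + max(0, -1) = 1
  height(37) = 1 + max(4, 1) = 5
Height = 5


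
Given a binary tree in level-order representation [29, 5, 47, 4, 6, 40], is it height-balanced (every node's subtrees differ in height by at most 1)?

Tree (level-order array): [29, 5, 47, 4, 6, 40]
Definition: a tree is height-balanced if, at every node, |h(left) - h(right)| <= 1 (empty subtree has height -1).
Bottom-up per-node check:
  node 4: h_left=-1, h_right=-1, diff=0 [OK], height=0
  node 6: h_left=-1, h_right=-1, diff=0 [OK], height=0
  node 5: h_left=0, h_right=0, diff=0 [OK], height=1
  node 40: h_left=-1, h_right=-1, diff=0 [OK], height=0
  node 47: h_left=0, h_right=-1, diff=1 [OK], height=1
  node 29: h_left=1, h_right=1, diff=0 [OK], height=2
All nodes satisfy the balance condition.
Result: Balanced


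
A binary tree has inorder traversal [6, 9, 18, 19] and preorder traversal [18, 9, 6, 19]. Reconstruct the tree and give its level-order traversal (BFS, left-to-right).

Inorder:  [6, 9, 18, 19]
Preorder: [18, 9, 6, 19]
Algorithm: preorder visits root first, so consume preorder in order;
for each root, split the current inorder slice at that value into
left-subtree inorder and right-subtree inorder, then recurse.
Recursive splits:
  root=18; inorder splits into left=[6, 9], right=[19]
  root=9; inorder splits into left=[6], right=[]
  root=6; inorder splits into left=[], right=[]
  root=19; inorder splits into left=[], right=[]
Reconstructed level-order: [18, 9, 19, 6]


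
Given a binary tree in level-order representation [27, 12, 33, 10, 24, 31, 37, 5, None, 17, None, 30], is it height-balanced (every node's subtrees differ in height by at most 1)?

Tree (level-order array): [27, 12, 33, 10, 24, 31, 37, 5, None, 17, None, 30]
Definition: a tree is height-balanced if, at every node, |h(left) - h(right)| <= 1 (empty subtree has height -1).
Bottom-up per-node check:
  node 5: h_left=-1, h_right=-1, diff=0 [OK], height=0
  node 10: h_left=0, h_right=-1, diff=1 [OK], height=1
  node 17: h_left=-1, h_right=-1, diff=0 [OK], height=0
  node 24: h_left=0, h_right=-1, diff=1 [OK], height=1
  node 12: h_left=1, h_right=1, diff=0 [OK], height=2
  node 30: h_left=-1, h_right=-1, diff=0 [OK], height=0
  node 31: h_left=0, h_right=-1, diff=1 [OK], height=1
  node 37: h_left=-1, h_right=-1, diff=0 [OK], height=0
  node 33: h_left=1, h_right=0, diff=1 [OK], height=2
  node 27: h_left=2, h_right=2, diff=0 [OK], height=3
All nodes satisfy the balance condition.
Result: Balanced


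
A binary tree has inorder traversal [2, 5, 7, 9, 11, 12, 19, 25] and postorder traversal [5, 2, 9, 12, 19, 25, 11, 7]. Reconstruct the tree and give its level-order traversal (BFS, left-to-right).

Inorder:   [2, 5, 7, 9, 11, 12, 19, 25]
Postorder: [5, 2, 9, 12, 19, 25, 11, 7]
Algorithm: postorder visits root last, so walk postorder right-to-left;
each value is the root of the current inorder slice — split it at that
value, recurse on the right subtree first, then the left.
Recursive splits:
  root=7; inorder splits into left=[2, 5], right=[9, 11, 12, 19, 25]
  root=11; inorder splits into left=[9], right=[12, 19, 25]
  root=25; inorder splits into left=[12, 19], right=[]
  root=19; inorder splits into left=[12], right=[]
  root=12; inorder splits into left=[], right=[]
  root=9; inorder splits into left=[], right=[]
  root=2; inorder splits into left=[], right=[5]
  root=5; inorder splits into left=[], right=[]
Reconstructed level-order: [7, 2, 11, 5, 9, 25, 19, 12]


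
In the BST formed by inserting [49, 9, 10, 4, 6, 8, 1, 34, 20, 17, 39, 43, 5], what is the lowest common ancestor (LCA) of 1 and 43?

Tree insertion order: [49, 9, 10, 4, 6, 8, 1, 34, 20, 17, 39, 43, 5]
Tree (level-order array): [49, 9, None, 4, 10, 1, 6, None, 34, None, None, 5, 8, 20, 39, None, None, None, None, 17, None, None, 43]
In a BST, the LCA of p=1, q=43 is the first node v on the
root-to-leaf path with p <= v <= q (go left if both < v, right if both > v).
Walk from root:
  at 49: both 1 and 43 < 49, go left
  at 9: 1 <= 9 <= 43, this is the LCA
LCA = 9


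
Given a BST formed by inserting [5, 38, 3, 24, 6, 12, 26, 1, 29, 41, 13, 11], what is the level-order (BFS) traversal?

Tree insertion order: [5, 38, 3, 24, 6, 12, 26, 1, 29, 41, 13, 11]
Tree (level-order array): [5, 3, 38, 1, None, 24, 41, None, None, 6, 26, None, None, None, 12, None, 29, 11, 13]
BFS from the root, enqueuing left then right child of each popped node:
  queue [5] -> pop 5, enqueue [3, 38], visited so far: [5]
  queue [3, 38] -> pop 3, enqueue [1], visited so far: [5, 3]
  queue [38, 1] -> pop 38, enqueue [24, 41], visited so far: [5, 3, 38]
  queue [1, 24, 41] -> pop 1, enqueue [none], visited so far: [5, 3, 38, 1]
  queue [24, 41] -> pop 24, enqueue [6, 26], visited so far: [5, 3, 38, 1, 24]
  queue [41, 6, 26] -> pop 41, enqueue [none], visited so far: [5, 3, 38, 1, 24, 41]
  queue [6, 26] -> pop 6, enqueue [12], visited so far: [5, 3, 38, 1, 24, 41, 6]
  queue [26, 12] -> pop 26, enqueue [29], visited so far: [5, 3, 38, 1, 24, 41, 6, 26]
  queue [12, 29] -> pop 12, enqueue [11, 13], visited so far: [5, 3, 38, 1, 24, 41, 6, 26, 12]
  queue [29, 11, 13] -> pop 29, enqueue [none], visited so far: [5, 3, 38, 1, 24, 41, 6, 26, 12, 29]
  queue [11, 13] -> pop 11, enqueue [none], visited so far: [5, 3, 38, 1, 24, 41, 6, 26, 12, 29, 11]
  queue [13] -> pop 13, enqueue [none], visited so far: [5, 3, 38, 1, 24, 41, 6, 26, 12, 29, 11, 13]
Result: [5, 3, 38, 1, 24, 41, 6, 26, 12, 29, 11, 13]


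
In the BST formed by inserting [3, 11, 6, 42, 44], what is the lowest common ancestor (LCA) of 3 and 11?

Tree insertion order: [3, 11, 6, 42, 44]
Tree (level-order array): [3, None, 11, 6, 42, None, None, None, 44]
In a BST, the LCA of p=3, q=11 is the first node v on the
root-to-leaf path with p <= v <= q (go left if both < v, right if both > v).
Walk from root:
  at 3: 3 <= 3 <= 11, this is the LCA
LCA = 3


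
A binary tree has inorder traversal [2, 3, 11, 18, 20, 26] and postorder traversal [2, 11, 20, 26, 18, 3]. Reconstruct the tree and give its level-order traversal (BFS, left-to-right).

Inorder:   [2, 3, 11, 18, 20, 26]
Postorder: [2, 11, 20, 26, 18, 3]
Algorithm: postorder visits root last, so walk postorder right-to-left;
each value is the root of the current inorder slice — split it at that
value, recurse on the right subtree first, then the left.
Recursive splits:
  root=3; inorder splits into left=[2], right=[11, 18, 20, 26]
  root=18; inorder splits into left=[11], right=[20, 26]
  root=26; inorder splits into left=[20], right=[]
  root=20; inorder splits into left=[], right=[]
  root=11; inorder splits into left=[], right=[]
  root=2; inorder splits into left=[], right=[]
Reconstructed level-order: [3, 2, 18, 11, 26, 20]


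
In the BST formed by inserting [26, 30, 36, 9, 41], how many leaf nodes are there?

Tree built from: [26, 30, 36, 9, 41]
Tree (level-order array): [26, 9, 30, None, None, None, 36, None, 41]
Rule: A leaf has 0 children.
Per-node child counts:
  node 26: 2 child(ren)
  node 9: 0 child(ren)
  node 30: 1 child(ren)
  node 36: 1 child(ren)
  node 41: 0 child(ren)
Matching nodes: [9, 41]
Count of leaf nodes: 2


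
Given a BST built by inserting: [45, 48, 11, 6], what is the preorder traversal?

Tree insertion order: [45, 48, 11, 6]
Tree (level-order array): [45, 11, 48, 6]
Preorder traversal: [45, 11, 6, 48]


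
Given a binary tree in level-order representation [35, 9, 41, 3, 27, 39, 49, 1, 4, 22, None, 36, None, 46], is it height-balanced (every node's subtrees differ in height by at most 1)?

Tree (level-order array): [35, 9, 41, 3, 27, 39, 49, 1, 4, 22, None, 36, None, 46]
Definition: a tree is height-balanced if, at every node, |h(left) - h(right)| <= 1 (empty subtree has height -1).
Bottom-up per-node check:
  node 1: h_left=-1, h_right=-1, diff=0 [OK], height=0
  node 4: h_left=-1, h_right=-1, diff=0 [OK], height=0
  node 3: h_left=0, h_right=0, diff=0 [OK], height=1
  node 22: h_left=-1, h_right=-1, diff=0 [OK], height=0
  node 27: h_left=0, h_right=-1, diff=1 [OK], height=1
  node 9: h_left=1, h_right=1, diff=0 [OK], height=2
  node 36: h_left=-1, h_right=-1, diff=0 [OK], height=0
  node 39: h_left=0, h_right=-1, diff=1 [OK], height=1
  node 46: h_left=-1, h_right=-1, diff=0 [OK], height=0
  node 49: h_left=0, h_right=-1, diff=1 [OK], height=1
  node 41: h_left=1, h_right=1, diff=0 [OK], height=2
  node 35: h_left=2, h_right=2, diff=0 [OK], height=3
All nodes satisfy the balance condition.
Result: Balanced


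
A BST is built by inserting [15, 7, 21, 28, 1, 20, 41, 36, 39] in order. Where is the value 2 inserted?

Starting tree (level order): [15, 7, 21, 1, None, 20, 28, None, None, None, None, None, 41, 36, None, None, 39]
Insertion path: 15 -> 7 -> 1
Result: insert 2 as right child of 1
Final tree (level order): [15, 7, 21, 1, None, 20, 28, None, 2, None, None, None, 41, None, None, 36, None, None, 39]


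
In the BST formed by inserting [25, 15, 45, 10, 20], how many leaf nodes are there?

Tree built from: [25, 15, 45, 10, 20]
Tree (level-order array): [25, 15, 45, 10, 20]
Rule: A leaf has 0 children.
Per-node child counts:
  node 25: 2 child(ren)
  node 15: 2 child(ren)
  node 10: 0 child(ren)
  node 20: 0 child(ren)
  node 45: 0 child(ren)
Matching nodes: [10, 20, 45]
Count of leaf nodes: 3


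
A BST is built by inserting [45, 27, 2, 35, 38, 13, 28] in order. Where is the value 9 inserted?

Starting tree (level order): [45, 27, None, 2, 35, None, 13, 28, 38]
Insertion path: 45 -> 27 -> 2 -> 13
Result: insert 9 as left child of 13
Final tree (level order): [45, 27, None, 2, 35, None, 13, 28, 38, 9]


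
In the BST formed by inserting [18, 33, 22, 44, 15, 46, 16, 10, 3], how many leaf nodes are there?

Tree built from: [18, 33, 22, 44, 15, 46, 16, 10, 3]
Tree (level-order array): [18, 15, 33, 10, 16, 22, 44, 3, None, None, None, None, None, None, 46]
Rule: A leaf has 0 children.
Per-node child counts:
  node 18: 2 child(ren)
  node 15: 2 child(ren)
  node 10: 1 child(ren)
  node 3: 0 child(ren)
  node 16: 0 child(ren)
  node 33: 2 child(ren)
  node 22: 0 child(ren)
  node 44: 1 child(ren)
  node 46: 0 child(ren)
Matching nodes: [3, 16, 22, 46]
Count of leaf nodes: 4


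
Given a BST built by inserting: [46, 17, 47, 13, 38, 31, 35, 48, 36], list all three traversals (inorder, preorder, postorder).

Tree insertion order: [46, 17, 47, 13, 38, 31, 35, 48, 36]
Tree (level-order array): [46, 17, 47, 13, 38, None, 48, None, None, 31, None, None, None, None, 35, None, 36]
Inorder (L, root, R): [13, 17, 31, 35, 36, 38, 46, 47, 48]
Preorder (root, L, R): [46, 17, 13, 38, 31, 35, 36, 47, 48]
Postorder (L, R, root): [13, 36, 35, 31, 38, 17, 48, 47, 46]


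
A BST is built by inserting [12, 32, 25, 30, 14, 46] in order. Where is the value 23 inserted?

Starting tree (level order): [12, None, 32, 25, 46, 14, 30]
Insertion path: 12 -> 32 -> 25 -> 14
Result: insert 23 as right child of 14
Final tree (level order): [12, None, 32, 25, 46, 14, 30, None, None, None, 23]


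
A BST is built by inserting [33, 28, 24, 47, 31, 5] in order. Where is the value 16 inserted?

Starting tree (level order): [33, 28, 47, 24, 31, None, None, 5]
Insertion path: 33 -> 28 -> 24 -> 5
Result: insert 16 as right child of 5
Final tree (level order): [33, 28, 47, 24, 31, None, None, 5, None, None, None, None, 16]


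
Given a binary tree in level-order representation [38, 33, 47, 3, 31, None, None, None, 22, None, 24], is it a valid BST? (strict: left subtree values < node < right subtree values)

Level-order array: [38, 33, 47, 3, 31, None, None, None, 22, None, 24]
Validate using subtree bounds (lo, hi): at each node, require lo < value < hi,
then recurse left with hi=value and right with lo=value.
Preorder trace (stopping at first violation):
  at node 38 with bounds (-inf, +inf): OK
  at node 33 with bounds (-inf, 38): OK
  at node 3 with bounds (-inf, 33): OK
  at node 22 with bounds (3, 33): OK
  at node 31 with bounds (33, 38): VIOLATION
Node 31 violates its bound: not (33 < 31 < 38).
Result: Not a valid BST


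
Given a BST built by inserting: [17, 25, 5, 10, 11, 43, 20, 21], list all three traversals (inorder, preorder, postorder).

Tree insertion order: [17, 25, 5, 10, 11, 43, 20, 21]
Tree (level-order array): [17, 5, 25, None, 10, 20, 43, None, 11, None, 21]
Inorder (L, root, R): [5, 10, 11, 17, 20, 21, 25, 43]
Preorder (root, L, R): [17, 5, 10, 11, 25, 20, 21, 43]
Postorder (L, R, root): [11, 10, 5, 21, 20, 43, 25, 17]


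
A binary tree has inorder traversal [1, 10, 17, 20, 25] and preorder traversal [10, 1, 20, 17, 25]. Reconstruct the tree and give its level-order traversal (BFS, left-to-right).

Inorder:  [1, 10, 17, 20, 25]
Preorder: [10, 1, 20, 17, 25]
Algorithm: preorder visits root first, so consume preorder in order;
for each root, split the current inorder slice at that value into
left-subtree inorder and right-subtree inorder, then recurse.
Recursive splits:
  root=10; inorder splits into left=[1], right=[17, 20, 25]
  root=1; inorder splits into left=[], right=[]
  root=20; inorder splits into left=[17], right=[25]
  root=17; inorder splits into left=[], right=[]
  root=25; inorder splits into left=[], right=[]
Reconstructed level-order: [10, 1, 20, 17, 25]


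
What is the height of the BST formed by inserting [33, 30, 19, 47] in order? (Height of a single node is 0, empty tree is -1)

Insertion order: [33, 30, 19, 47]
Tree (level-order array): [33, 30, 47, 19]
Compute height bottom-up (empty subtree = -1):
  height(19) = 1 + max(-1, -1) = 0
  height(30) = 1 + max(0, -1) = 1
  height(47) = 1 + max(-1, -1) = 0
  height(33) = 1 + max(1, 0) = 2
Height = 2


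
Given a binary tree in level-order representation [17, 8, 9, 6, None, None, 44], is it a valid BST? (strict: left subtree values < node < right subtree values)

Level-order array: [17, 8, 9, 6, None, None, 44]
Validate using subtree bounds (lo, hi): at each node, require lo < value < hi,
then recurse left with hi=value and right with lo=value.
Preorder trace (stopping at first violation):
  at node 17 with bounds (-inf, +inf): OK
  at node 8 with bounds (-inf, 17): OK
  at node 6 with bounds (-inf, 8): OK
  at node 9 with bounds (17, +inf): VIOLATION
Node 9 violates its bound: not (17 < 9 < +inf).
Result: Not a valid BST


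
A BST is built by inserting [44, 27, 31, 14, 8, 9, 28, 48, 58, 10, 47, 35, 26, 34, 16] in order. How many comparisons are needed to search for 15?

Search path for 15: 44 -> 27 -> 14 -> 26 -> 16
Found: False
Comparisons: 5


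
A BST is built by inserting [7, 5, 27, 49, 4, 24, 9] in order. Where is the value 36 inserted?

Starting tree (level order): [7, 5, 27, 4, None, 24, 49, None, None, 9]
Insertion path: 7 -> 27 -> 49
Result: insert 36 as left child of 49
Final tree (level order): [7, 5, 27, 4, None, 24, 49, None, None, 9, None, 36]


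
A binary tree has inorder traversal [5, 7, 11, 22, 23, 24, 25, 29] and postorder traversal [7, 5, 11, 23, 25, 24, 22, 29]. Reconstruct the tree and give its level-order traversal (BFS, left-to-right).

Inorder:   [5, 7, 11, 22, 23, 24, 25, 29]
Postorder: [7, 5, 11, 23, 25, 24, 22, 29]
Algorithm: postorder visits root last, so walk postorder right-to-left;
each value is the root of the current inorder slice — split it at that
value, recurse on the right subtree first, then the left.
Recursive splits:
  root=29; inorder splits into left=[5, 7, 11, 22, 23, 24, 25], right=[]
  root=22; inorder splits into left=[5, 7, 11], right=[23, 24, 25]
  root=24; inorder splits into left=[23], right=[25]
  root=25; inorder splits into left=[], right=[]
  root=23; inorder splits into left=[], right=[]
  root=11; inorder splits into left=[5, 7], right=[]
  root=5; inorder splits into left=[], right=[7]
  root=7; inorder splits into left=[], right=[]
Reconstructed level-order: [29, 22, 11, 24, 5, 23, 25, 7]


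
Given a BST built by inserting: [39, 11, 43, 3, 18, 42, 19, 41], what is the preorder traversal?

Tree insertion order: [39, 11, 43, 3, 18, 42, 19, 41]
Tree (level-order array): [39, 11, 43, 3, 18, 42, None, None, None, None, 19, 41]
Preorder traversal: [39, 11, 3, 18, 19, 43, 42, 41]


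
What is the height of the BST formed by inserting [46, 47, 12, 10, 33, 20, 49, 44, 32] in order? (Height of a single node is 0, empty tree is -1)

Insertion order: [46, 47, 12, 10, 33, 20, 49, 44, 32]
Tree (level-order array): [46, 12, 47, 10, 33, None, 49, None, None, 20, 44, None, None, None, 32]
Compute height bottom-up (empty subtree = -1):
  height(10) = 1 + max(-1, -1) = 0
  height(32) = 1 + max(-1, -1) = 0
  height(20) = 1 + max(-1, 0) = 1
  height(44) = 1 + max(-1, -1) = 0
  height(33) = 1 + max(1, 0) = 2
  height(12) = 1 + max(0, 2) = 3
  height(49) = 1 + max(-1, -1) = 0
  height(47) = 1 + max(-1, 0) = 1
  height(46) = 1 + max(3, 1) = 4
Height = 4


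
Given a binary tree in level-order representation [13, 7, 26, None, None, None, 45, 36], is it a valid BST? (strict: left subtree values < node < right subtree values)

Level-order array: [13, 7, 26, None, None, None, 45, 36]
Validate using subtree bounds (lo, hi): at each node, require lo < value < hi,
then recurse left with hi=value and right with lo=value.
Preorder trace (stopping at first violation):
  at node 13 with bounds (-inf, +inf): OK
  at node 7 with bounds (-inf, 13): OK
  at node 26 with bounds (13, +inf): OK
  at node 45 with bounds (26, +inf): OK
  at node 36 with bounds (26, 45): OK
No violation found at any node.
Result: Valid BST


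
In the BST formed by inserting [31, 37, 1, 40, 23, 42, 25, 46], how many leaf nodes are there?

Tree built from: [31, 37, 1, 40, 23, 42, 25, 46]
Tree (level-order array): [31, 1, 37, None, 23, None, 40, None, 25, None, 42, None, None, None, 46]
Rule: A leaf has 0 children.
Per-node child counts:
  node 31: 2 child(ren)
  node 1: 1 child(ren)
  node 23: 1 child(ren)
  node 25: 0 child(ren)
  node 37: 1 child(ren)
  node 40: 1 child(ren)
  node 42: 1 child(ren)
  node 46: 0 child(ren)
Matching nodes: [25, 46]
Count of leaf nodes: 2


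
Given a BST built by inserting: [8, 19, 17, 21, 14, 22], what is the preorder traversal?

Tree insertion order: [8, 19, 17, 21, 14, 22]
Tree (level-order array): [8, None, 19, 17, 21, 14, None, None, 22]
Preorder traversal: [8, 19, 17, 14, 21, 22]


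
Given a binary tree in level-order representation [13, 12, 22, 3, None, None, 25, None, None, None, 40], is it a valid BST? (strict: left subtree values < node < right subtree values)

Level-order array: [13, 12, 22, 3, None, None, 25, None, None, None, 40]
Validate using subtree bounds (lo, hi): at each node, require lo < value < hi,
then recurse left with hi=value and right with lo=value.
Preorder trace (stopping at first violation):
  at node 13 with bounds (-inf, +inf): OK
  at node 12 with bounds (-inf, 13): OK
  at node 3 with bounds (-inf, 12): OK
  at node 22 with bounds (13, +inf): OK
  at node 25 with bounds (22, +inf): OK
  at node 40 with bounds (25, +inf): OK
No violation found at any node.
Result: Valid BST


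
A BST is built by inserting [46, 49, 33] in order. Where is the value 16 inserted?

Starting tree (level order): [46, 33, 49]
Insertion path: 46 -> 33
Result: insert 16 as left child of 33
Final tree (level order): [46, 33, 49, 16]


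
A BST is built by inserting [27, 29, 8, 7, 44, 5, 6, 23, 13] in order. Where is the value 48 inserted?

Starting tree (level order): [27, 8, 29, 7, 23, None, 44, 5, None, 13, None, None, None, None, 6]
Insertion path: 27 -> 29 -> 44
Result: insert 48 as right child of 44
Final tree (level order): [27, 8, 29, 7, 23, None, 44, 5, None, 13, None, None, 48, None, 6]


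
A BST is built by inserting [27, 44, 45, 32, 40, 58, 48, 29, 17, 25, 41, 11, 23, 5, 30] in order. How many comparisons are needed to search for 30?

Search path for 30: 27 -> 44 -> 32 -> 29 -> 30
Found: True
Comparisons: 5


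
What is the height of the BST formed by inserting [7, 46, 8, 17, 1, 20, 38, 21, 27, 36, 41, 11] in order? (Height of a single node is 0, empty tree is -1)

Insertion order: [7, 46, 8, 17, 1, 20, 38, 21, 27, 36, 41, 11]
Tree (level-order array): [7, 1, 46, None, None, 8, None, None, 17, 11, 20, None, None, None, 38, 21, 41, None, 27, None, None, None, 36]
Compute height bottom-up (empty subtree = -1):
  height(1) = 1 + max(-1, -1) = 0
  height(11) = 1 + max(-1, -1) = 0
  height(36) = 1 + max(-1, -1) = 0
  height(27) = 1 + max(-1, 0) = 1
  height(21) = 1 + max(-1, 1) = 2
  height(41) = 1 + max(-1, -1) = 0
  height(38) = 1 + max(2, 0) = 3
  height(20) = 1 + max(-1, 3) = 4
  height(17) = 1 + max(0, 4) = 5
  height(8) = 1 + max(-1, 5) = 6
  height(46) = 1 + max(6, -1) = 7
  height(7) = 1 + max(0, 7) = 8
Height = 8


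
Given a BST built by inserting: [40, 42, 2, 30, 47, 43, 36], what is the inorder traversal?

Tree insertion order: [40, 42, 2, 30, 47, 43, 36]
Tree (level-order array): [40, 2, 42, None, 30, None, 47, None, 36, 43]
Inorder traversal: [2, 30, 36, 40, 42, 43, 47]


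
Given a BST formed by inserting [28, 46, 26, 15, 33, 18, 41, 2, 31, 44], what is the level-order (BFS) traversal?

Tree insertion order: [28, 46, 26, 15, 33, 18, 41, 2, 31, 44]
Tree (level-order array): [28, 26, 46, 15, None, 33, None, 2, 18, 31, 41, None, None, None, None, None, None, None, 44]
BFS from the root, enqueuing left then right child of each popped node:
  queue [28] -> pop 28, enqueue [26, 46], visited so far: [28]
  queue [26, 46] -> pop 26, enqueue [15], visited so far: [28, 26]
  queue [46, 15] -> pop 46, enqueue [33], visited so far: [28, 26, 46]
  queue [15, 33] -> pop 15, enqueue [2, 18], visited so far: [28, 26, 46, 15]
  queue [33, 2, 18] -> pop 33, enqueue [31, 41], visited so far: [28, 26, 46, 15, 33]
  queue [2, 18, 31, 41] -> pop 2, enqueue [none], visited so far: [28, 26, 46, 15, 33, 2]
  queue [18, 31, 41] -> pop 18, enqueue [none], visited so far: [28, 26, 46, 15, 33, 2, 18]
  queue [31, 41] -> pop 31, enqueue [none], visited so far: [28, 26, 46, 15, 33, 2, 18, 31]
  queue [41] -> pop 41, enqueue [44], visited so far: [28, 26, 46, 15, 33, 2, 18, 31, 41]
  queue [44] -> pop 44, enqueue [none], visited so far: [28, 26, 46, 15, 33, 2, 18, 31, 41, 44]
Result: [28, 26, 46, 15, 33, 2, 18, 31, 41, 44]


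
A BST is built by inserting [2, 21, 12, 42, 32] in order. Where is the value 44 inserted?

Starting tree (level order): [2, None, 21, 12, 42, None, None, 32]
Insertion path: 2 -> 21 -> 42
Result: insert 44 as right child of 42
Final tree (level order): [2, None, 21, 12, 42, None, None, 32, 44]


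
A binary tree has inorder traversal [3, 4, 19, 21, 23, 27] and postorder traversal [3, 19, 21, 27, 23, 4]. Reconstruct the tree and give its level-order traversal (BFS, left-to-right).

Inorder:   [3, 4, 19, 21, 23, 27]
Postorder: [3, 19, 21, 27, 23, 4]
Algorithm: postorder visits root last, so walk postorder right-to-left;
each value is the root of the current inorder slice — split it at that
value, recurse on the right subtree first, then the left.
Recursive splits:
  root=4; inorder splits into left=[3], right=[19, 21, 23, 27]
  root=23; inorder splits into left=[19, 21], right=[27]
  root=27; inorder splits into left=[], right=[]
  root=21; inorder splits into left=[19], right=[]
  root=19; inorder splits into left=[], right=[]
  root=3; inorder splits into left=[], right=[]
Reconstructed level-order: [4, 3, 23, 21, 27, 19]


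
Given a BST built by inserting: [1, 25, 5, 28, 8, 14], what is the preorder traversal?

Tree insertion order: [1, 25, 5, 28, 8, 14]
Tree (level-order array): [1, None, 25, 5, 28, None, 8, None, None, None, 14]
Preorder traversal: [1, 25, 5, 8, 14, 28]


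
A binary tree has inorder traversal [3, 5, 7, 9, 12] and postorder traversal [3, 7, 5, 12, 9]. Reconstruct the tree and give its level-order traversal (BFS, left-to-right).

Inorder:   [3, 5, 7, 9, 12]
Postorder: [3, 7, 5, 12, 9]
Algorithm: postorder visits root last, so walk postorder right-to-left;
each value is the root of the current inorder slice — split it at that
value, recurse on the right subtree first, then the left.
Recursive splits:
  root=9; inorder splits into left=[3, 5, 7], right=[12]
  root=12; inorder splits into left=[], right=[]
  root=5; inorder splits into left=[3], right=[7]
  root=7; inorder splits into left=[], right=[]
  root=3; inorder splits into left=[], right=[]
Reconstructed level-order: [9, 5, 12, 3, 7]


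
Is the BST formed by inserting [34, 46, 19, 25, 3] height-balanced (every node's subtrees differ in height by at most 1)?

Tree (level-order array): [34, 19, 46, 3, 25]
Definition: a tree is height-balanced if, at every node, |h(left) - h(right)| <= 1 (empty subtree has height -1).
Bottom-up per-node check:
  node 3: h_left=-1, h_right=-1, diff=0 [OK], height=0
  node 25: h_left=-1, h_right=-1, diff=0 [OK], height=0
  node 19: h_left=0, h_right=0, diff=0 [OK], height=1
  node 46: h_left=-1, h_right=-1, diff=0 [OK], height=0
  node 34: h_left=1, h_right=0, diff=1 [OK], height=2
All nodes satisfy the balance condition.
Result: Balanced


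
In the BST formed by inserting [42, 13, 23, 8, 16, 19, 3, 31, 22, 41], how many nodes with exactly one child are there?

Tree built from: [42, 13, 23, 8, 16, 19, 3, 31, 22, 41]
Tree (level-order array): [42, 13, None, 8, 23, 3, None, 16, 31, None, None, None, 19, None, 41, None, 22]
Rule: These are nodes with exactly 1 non-null child.
Per-node child counts:
  node 42: 1 child(ren)
  node 13: 2 child(ren)
  node 8: 1 child(ren)
  node 3: 0 child(ren)
  node 23: 2 child(ren)
  node 16: 1 child(ren)
  node 19: 1 child(ren)
  node 22: 0 child(ren)
  node 31: 1 child(ren)
  node 41: 0 child(ren)
Matching nodes: [42, 8, 16, 19, 31]
Count of nodes with exactly one child: 5


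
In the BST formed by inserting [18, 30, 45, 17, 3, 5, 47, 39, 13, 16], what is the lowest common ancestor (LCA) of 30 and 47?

Tree insertion order: [18, 30, 45, 17, 3, 5, 47, 39, 13, 16]
Tree (level-order array): [18, 17, 30, 3, None, None, 45, None, 5, 39, 47, None, 13, None, None, None, None, None, 16]
In a BST, the LCA of p=30, q=47 is the first node v on the
root-to-leaf path with p <= v <= q (go left if both < v, right if both > v).
Walk from root:
  at 18: both 30 and 47 > 18, go right
  at 30: 30 <= 30 <= 47, this is the LCA
LCA = 30


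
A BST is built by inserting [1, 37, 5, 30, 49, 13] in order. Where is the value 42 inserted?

Starting tree (level order): [1, None, 37, 5, 49, None, 30, None, None, 13]
Insertion path: 1 -> 37 -> 49
Result: insert 42 as left child of 49
Final tree (level order): [1, None, 37, 5, 49, None, 30, 42, None, 13]


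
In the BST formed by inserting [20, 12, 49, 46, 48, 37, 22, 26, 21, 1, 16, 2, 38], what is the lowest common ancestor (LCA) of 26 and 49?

Tree insertion order: [20, 12, 49, 46, 48, 37, 22, 26, 21, 1, 16, 2, 38]
Tree (level-order array): [20, 12, 49, 1, 16, 46, None, None, 2, None, None, 37, 48, None, None, 22, 38, None, None, 21, 26]
In a BST, the LCA of p=26, q=49 is the first node v on the
root-to-leaf path with p <= v <= q (go left if both < v, right if both > v).
Walk from root:
  at 20: both 26 and 49 > 20, go right
  at 49: 26 <= 49 <= 49, this is the LCA
LCA = 49
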